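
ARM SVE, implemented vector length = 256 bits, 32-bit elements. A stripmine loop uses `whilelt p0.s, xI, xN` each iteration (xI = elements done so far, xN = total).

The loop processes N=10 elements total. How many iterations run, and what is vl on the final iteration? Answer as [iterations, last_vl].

register lanes = 256/32 = 8
iterations = ceil(10/8) = 2; final-pass vl = 2

[iterations, last_vl] = [2, 2]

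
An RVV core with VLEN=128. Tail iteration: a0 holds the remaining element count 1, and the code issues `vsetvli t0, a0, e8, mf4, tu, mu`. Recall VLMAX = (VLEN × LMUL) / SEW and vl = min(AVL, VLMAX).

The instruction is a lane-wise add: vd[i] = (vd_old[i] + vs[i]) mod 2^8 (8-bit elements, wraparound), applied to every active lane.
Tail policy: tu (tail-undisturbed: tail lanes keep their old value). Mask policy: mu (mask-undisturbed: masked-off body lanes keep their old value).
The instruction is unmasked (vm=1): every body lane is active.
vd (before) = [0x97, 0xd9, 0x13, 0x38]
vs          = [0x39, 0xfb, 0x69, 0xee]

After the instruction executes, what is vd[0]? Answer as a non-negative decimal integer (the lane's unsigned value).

vd[0] = 208

lanes per group: 128·1/4/8 = 4
AVL=1 ≤ VLMAX=4, so vl = 1
vd[0] add(0x97,0x39) -> 0xd0
vd[1] tail/keep -> 0xd9
vd[2] tail/keep -> 0x13
vd[3] tail/keep -> 0x38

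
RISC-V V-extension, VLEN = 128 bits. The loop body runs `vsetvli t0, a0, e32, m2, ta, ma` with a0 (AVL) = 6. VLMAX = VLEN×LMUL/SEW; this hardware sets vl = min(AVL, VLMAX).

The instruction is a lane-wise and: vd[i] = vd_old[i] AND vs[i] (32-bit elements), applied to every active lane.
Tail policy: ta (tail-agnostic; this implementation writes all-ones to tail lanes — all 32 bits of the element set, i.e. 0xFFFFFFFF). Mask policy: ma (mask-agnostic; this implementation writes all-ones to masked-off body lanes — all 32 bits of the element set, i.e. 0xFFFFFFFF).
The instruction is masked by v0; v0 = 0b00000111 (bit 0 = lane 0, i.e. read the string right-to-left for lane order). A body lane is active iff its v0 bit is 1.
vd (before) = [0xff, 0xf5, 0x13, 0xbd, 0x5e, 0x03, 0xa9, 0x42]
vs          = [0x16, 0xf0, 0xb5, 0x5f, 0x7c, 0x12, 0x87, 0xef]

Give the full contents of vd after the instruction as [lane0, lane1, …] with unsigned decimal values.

VLMAX = (128 × 2) / 32 = 8 lanes
AVL=6 ≤ VLMAX=8, so vl = 6
vd[0] and(0xff,0x16) -> 0x16
vd[1] and(0xf5,0xf0) -> 0xf0
vd[2] and(0x13,0xb5) -> 0x11
vd[3] mask-off/ones -> 0xffffffff
vd[4] mask-off/ones -> 0xffffffff
vd[5] mask-off/ones -> 0xffffffff
vd[6] tail/ones -> 0xffffffff
vd[7] tail/ones -> 0xffffffff

vd = [22, 240, 17, 4294967295, 4294967295, 4294967295, 4294967295, 4294967295]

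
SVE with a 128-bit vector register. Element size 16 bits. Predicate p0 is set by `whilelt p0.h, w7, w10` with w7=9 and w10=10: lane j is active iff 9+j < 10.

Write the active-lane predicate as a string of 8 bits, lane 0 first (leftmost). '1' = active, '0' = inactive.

lane count: 128 div 16 = 8
active while 9+j < 10, i.e. j ∈ [0,1) capped at 8 ⇒ 1
bits (lane 0 leftmost): 10000000

predicate = 10000000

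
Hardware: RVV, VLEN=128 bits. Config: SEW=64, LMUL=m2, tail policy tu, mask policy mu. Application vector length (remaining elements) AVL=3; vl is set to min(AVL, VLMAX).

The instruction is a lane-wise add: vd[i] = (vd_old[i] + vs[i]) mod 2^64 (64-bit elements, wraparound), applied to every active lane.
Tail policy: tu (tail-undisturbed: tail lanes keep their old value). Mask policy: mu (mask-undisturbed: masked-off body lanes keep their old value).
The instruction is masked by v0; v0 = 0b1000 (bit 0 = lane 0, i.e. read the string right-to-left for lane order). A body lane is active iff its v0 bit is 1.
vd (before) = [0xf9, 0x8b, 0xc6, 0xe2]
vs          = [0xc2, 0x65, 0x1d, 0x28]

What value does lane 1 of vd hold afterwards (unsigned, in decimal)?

VLMAX = (128 × 2) / 64 = 4 lanes
AVL=3 ≤ VLMAX=4, so vl = 3
  i=0: mask-off/keep → 249
  i=1: mask-off/keep → 139
  i=2: mask-off/keep → 198
  i=3: tail/keep → 226

vd[1] = 139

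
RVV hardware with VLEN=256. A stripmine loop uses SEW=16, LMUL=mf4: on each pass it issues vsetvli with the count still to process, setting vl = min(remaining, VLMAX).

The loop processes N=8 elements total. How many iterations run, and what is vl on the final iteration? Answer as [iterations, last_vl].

lanes per group: 256·1/4/16 = 4
iterations = ceil(8/4) = 2; final-pass vl = 4

[iterations, last_vl] = [2, 4]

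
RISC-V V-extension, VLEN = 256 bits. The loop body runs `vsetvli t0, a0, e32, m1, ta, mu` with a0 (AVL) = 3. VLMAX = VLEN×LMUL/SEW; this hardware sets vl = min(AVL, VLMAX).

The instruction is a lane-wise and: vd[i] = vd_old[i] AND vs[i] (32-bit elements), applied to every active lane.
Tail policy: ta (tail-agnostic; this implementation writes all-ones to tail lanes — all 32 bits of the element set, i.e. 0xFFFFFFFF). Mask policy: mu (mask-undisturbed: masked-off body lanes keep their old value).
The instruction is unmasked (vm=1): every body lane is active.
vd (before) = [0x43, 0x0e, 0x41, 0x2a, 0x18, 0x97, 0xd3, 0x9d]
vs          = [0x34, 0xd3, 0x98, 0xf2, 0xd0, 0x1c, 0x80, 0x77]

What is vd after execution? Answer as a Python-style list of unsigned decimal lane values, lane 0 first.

VLMAX = VLEN×LMUL/SEW = 256×1/32 = 8
AVL=3 ≤ VLMAX=8, so vl = 3
  i=0: and(0x43,0x34) → 0
  i=1: and(0x0e,0xd3) → 2
  i=2: and(0x41,0x98) → 0
  i=3: tail/ones → 4294967295
  i=4: tail/ones → 4294967295
  i=5: tail/ones → 4294967295
  i=6: tail/ones → 4294967295
  i=7: tail/ones → 4294967295

vd = [0, 2, 0, 4294967295, 4294967295, 4294967295, 4294967295, 4294967295]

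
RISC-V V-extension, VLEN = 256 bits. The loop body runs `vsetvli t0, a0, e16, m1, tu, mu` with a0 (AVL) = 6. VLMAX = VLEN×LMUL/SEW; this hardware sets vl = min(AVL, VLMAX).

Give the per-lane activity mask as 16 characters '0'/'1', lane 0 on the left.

VLMAX = (256 × 1) / 16 = 16 lanes
AVL=6 ≤ VLMAX=16, so vl = 6
bits (lane 0 leftmost): 1111110000000000

predicate = 1111110000000000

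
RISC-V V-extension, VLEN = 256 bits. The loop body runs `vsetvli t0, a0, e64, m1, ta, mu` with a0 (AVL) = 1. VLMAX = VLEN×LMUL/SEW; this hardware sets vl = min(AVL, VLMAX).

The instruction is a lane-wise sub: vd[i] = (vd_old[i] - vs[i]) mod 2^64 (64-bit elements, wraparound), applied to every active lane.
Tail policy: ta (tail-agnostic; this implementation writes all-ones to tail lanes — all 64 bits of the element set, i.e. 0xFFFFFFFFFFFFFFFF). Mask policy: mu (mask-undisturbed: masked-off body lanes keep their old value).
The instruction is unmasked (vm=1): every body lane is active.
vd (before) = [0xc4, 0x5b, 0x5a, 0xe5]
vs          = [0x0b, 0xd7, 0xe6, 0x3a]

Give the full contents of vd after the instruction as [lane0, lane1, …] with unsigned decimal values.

VLMAX = (256 × 1) / 64 = 4 lanes
vl = min(AVL, VLMAX) = min(1, 4) = 1
[0] sub(0xc4,0x0b) = 0xb9
[1] tail/ones = 0xffffffffffffffff
[2] tail/ones = 0xffffffffffffffff
[3] tail/ones = 0xffffffffffffffff

vd = [185, 18446744073709551615, 18446744073709551615, 18446744073709551615]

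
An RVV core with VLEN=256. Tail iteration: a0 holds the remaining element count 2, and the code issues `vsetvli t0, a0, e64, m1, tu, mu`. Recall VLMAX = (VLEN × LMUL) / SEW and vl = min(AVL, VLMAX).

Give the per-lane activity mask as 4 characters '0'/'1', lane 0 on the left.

VLMAX = VLEN×LMUL/SEW = 256×1/64 = 4
AVL=2 ≤ VLMAX=4, so vl = 2
bits (lane 0 leftmost): 1100

predicate = 1100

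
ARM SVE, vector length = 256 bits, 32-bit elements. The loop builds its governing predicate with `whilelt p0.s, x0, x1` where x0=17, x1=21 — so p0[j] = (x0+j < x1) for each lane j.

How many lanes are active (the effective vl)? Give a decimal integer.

vl = 4

lane count: 256 div 32 = 8
p0[j] = (17+j < 21); true for j=0..3 → 4 lanes set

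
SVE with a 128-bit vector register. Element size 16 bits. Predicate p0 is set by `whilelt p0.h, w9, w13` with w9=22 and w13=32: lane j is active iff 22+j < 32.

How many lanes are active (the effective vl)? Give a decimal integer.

lane count: 128 div 16 = 8
whilelt: lane j active iff 22+j < 32 → j < 10 → 8 active

vl = 8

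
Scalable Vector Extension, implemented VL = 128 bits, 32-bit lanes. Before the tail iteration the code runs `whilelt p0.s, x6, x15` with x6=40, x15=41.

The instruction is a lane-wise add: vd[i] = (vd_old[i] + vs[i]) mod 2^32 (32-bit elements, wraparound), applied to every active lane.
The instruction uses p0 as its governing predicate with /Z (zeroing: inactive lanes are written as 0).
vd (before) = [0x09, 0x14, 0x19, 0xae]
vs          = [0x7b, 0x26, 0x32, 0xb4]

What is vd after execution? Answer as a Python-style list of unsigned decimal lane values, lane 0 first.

lane count: 128 div 32 = 4
p0[j] = (40+j < 41); true for j=0..0 → 1 lanes set
vd[0] add(0x09,0x7b) -> 0x84
vd[1] tail/zero -> 0x00
vd[2] tail/zero -> 0x00
vd[3] tail/zero -> 0x00

vd = [132, 0, 0, 0]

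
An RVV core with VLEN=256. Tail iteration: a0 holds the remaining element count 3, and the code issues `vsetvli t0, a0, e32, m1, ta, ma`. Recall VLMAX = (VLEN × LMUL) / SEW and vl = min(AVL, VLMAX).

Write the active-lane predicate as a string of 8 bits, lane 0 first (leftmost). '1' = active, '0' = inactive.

predicate = 11100000

VLMAX = VLEN×LMUL/SEW = 256×1/32 = 8
AVL=3 ≤ VLMAX=8, so vl = 3
bits (lane 0 leftmost): 11100000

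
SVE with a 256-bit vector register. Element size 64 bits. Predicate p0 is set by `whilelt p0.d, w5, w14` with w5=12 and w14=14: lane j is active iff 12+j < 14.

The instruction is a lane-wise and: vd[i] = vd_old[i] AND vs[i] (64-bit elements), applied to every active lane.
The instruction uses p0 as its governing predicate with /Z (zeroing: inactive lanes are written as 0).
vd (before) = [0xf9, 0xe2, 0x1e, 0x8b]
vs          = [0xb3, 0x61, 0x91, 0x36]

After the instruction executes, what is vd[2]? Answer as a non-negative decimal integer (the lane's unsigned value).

register lanes = 256/64 = 4
p0[j] = (12+j < 14); true for j=0..1 → 2 lanes set
[0] and(0xf9,0xb3) = 0xb1
[1] and(0xe2,0x61) = 0x60
[2] tail/zero = 0x00
[3] tail/zero = 0x00

vd[2] = 0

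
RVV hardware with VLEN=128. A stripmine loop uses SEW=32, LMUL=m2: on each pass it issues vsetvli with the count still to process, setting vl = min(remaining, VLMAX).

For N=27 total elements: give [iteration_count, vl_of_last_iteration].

[iterations, last_vl] = [4, 3]

VLMAX = VLEN×LMUL/SEW = 128×2/32 = 8
N=27: ⌈27/8⌉ = 4 iters; last vl = 27 − 3×8 = 3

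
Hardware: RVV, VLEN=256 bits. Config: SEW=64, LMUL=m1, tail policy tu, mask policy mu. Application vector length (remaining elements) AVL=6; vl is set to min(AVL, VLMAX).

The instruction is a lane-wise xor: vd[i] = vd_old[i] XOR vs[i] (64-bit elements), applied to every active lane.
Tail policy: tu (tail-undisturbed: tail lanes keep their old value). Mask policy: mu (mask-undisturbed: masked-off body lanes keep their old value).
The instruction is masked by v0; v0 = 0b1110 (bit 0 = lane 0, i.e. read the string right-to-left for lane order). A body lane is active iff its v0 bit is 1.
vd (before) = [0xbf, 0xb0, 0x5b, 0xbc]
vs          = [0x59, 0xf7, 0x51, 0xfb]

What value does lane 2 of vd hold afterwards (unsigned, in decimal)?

vd[2] = 10

lanes per group: 256·1/64 = 4
vl = min(AVL, VLMAX) = min(6, 4) = 4
lane  0: mask-off/keep ⇒ 0xbf
lane  1: xor(0xb0,0xf7) ⇒ 0x47
lane  2: xor(0x5b,0x51) ⇒ 0x0a
lane  3: xor(0xbc,0xfb) ⇒ 0x47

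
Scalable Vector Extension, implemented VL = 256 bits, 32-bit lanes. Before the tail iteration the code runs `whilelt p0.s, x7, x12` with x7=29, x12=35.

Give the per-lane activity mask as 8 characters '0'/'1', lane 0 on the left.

lane count: 256 div 32 = 8
whilelt: lane j active iff 29+j < 35 → j < 6 → 6 active
bits (lane 0 leftmost): 11111100

predicate = 11111100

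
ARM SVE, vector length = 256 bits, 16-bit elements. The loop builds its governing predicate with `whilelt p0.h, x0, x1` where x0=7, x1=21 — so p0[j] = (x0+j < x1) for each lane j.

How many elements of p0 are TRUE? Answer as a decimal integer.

vl = 14

256-bit reg / 16-bit elem → 16 lanes
active while 7+j < 21, i.e. j ∈ [0,14) capped at 16 ⇒ 14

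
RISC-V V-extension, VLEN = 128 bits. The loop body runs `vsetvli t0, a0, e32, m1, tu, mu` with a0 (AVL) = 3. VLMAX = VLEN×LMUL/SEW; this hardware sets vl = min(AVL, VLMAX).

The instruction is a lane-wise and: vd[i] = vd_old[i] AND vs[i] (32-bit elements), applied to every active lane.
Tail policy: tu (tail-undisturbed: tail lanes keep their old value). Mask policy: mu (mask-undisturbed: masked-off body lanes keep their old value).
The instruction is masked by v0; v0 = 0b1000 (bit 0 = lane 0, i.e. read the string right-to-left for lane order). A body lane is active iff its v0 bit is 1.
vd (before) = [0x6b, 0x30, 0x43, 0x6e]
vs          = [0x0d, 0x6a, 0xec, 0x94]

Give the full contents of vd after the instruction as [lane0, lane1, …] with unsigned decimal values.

vd = [107, 48, 67, 110]

VLMAX = VLEN×LMUL/SEW = 128×1/32 = 4
AVL=3 ≤ VLMAX=4, so vl = 3
[0] mask-off/keep = 0x6b
[1] mask-off/keep = 0x30
[2] mask-off/keep = 0x43
[3] tail/keep = 0x6e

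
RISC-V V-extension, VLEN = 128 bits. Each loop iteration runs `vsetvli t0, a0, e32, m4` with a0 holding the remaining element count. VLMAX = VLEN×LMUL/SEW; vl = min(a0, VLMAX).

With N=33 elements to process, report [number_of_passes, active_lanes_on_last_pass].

[iterations, last_vl] = [3, 1]

lanes per group: 128·4/32 = 16
N=33: ⌈33/16⌉ = 3 iters; last vl = 33 − 2×16 = 1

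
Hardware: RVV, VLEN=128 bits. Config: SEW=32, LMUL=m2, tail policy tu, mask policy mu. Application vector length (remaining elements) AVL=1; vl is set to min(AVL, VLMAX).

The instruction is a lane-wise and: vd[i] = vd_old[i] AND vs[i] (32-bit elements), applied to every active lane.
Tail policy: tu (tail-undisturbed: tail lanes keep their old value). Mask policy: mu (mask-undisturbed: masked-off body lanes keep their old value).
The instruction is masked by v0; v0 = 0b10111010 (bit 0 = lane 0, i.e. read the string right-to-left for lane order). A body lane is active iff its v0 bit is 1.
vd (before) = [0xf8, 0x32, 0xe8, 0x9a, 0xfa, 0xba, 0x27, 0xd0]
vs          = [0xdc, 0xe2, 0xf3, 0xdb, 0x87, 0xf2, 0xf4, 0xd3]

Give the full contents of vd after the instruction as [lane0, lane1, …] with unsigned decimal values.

VLMAX = (128 × 2) / 32 = 8 lanes
vl ← min(1, 8) = 1
  i=0: mask-off/keep → 248
  i=1: tail/keep → 50
  i=2: tail/keep → 232
  i=3: tail/keep → 154
  i=4: tail/keep → 250
  i=5: tail/keep → 186
  i=6: tail/keep → 39
  i=7: tail/keep → 208

vd = [248, 50, 232, 154, 250, 186, 39, 208]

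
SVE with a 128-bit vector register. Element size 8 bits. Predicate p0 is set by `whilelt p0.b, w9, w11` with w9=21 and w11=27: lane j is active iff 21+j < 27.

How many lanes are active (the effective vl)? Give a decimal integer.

vl = 6

lane count: 128 div 8 = 16
whilelt: lane j active iff 21+j < 27 → j < 6 → 6 active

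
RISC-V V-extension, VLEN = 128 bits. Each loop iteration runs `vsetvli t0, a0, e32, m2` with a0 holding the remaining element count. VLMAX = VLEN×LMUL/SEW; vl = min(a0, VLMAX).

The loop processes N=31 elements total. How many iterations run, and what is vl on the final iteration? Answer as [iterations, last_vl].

[iterations, last_vl] = [4, 7]

lanes per group: 128·2/32 = 8
iterations = ceil(31/8) = 4; final-pass vl = 7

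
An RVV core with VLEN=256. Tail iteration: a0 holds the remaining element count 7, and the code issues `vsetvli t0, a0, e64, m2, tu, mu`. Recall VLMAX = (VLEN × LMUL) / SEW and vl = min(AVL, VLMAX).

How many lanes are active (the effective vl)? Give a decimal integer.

vl = 7

VLMAX = VLEN×LMUL/SEW = 256×2/64 = 8
vl = min(AVL, VLMAX) = min(7, 8) = 7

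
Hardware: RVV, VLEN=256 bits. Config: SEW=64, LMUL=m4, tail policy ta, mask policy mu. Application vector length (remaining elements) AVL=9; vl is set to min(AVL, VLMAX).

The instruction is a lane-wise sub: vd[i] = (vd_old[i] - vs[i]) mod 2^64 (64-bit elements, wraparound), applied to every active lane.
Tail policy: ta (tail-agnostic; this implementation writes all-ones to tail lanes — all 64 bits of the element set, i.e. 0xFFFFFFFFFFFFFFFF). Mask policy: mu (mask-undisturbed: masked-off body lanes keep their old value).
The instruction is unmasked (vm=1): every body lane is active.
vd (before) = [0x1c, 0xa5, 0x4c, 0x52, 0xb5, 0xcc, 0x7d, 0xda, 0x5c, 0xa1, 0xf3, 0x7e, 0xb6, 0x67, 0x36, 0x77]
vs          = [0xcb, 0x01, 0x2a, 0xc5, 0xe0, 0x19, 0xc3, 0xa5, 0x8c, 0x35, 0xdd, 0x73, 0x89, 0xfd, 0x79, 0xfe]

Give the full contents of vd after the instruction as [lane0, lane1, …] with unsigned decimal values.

lanes per group: 256·4/64 = 16
AVL=9 ≤ VLMAX=16, so vl = 9
[0] sub(0x1c,0xcb) = 0xffffffffffffff51
[1] sub(0xa5,0x01) = 0xa4
[2] sub(0x4c,0x2a) = 0x22
[3] sub(0x52,0xc5) = 0xffffffffffffff8d
[4] sub(0xb5,0xe0) = 0xffffffffffffffd5
[5] sub(0xcc,0x19) = 0xb3
[6] sub(0x7d,0xc3) = 0xffffffffffffffba
[7] sub(0xda,0xa5) = 0x35
[8] sub(0x5c,0x8c) = 0xffffffffffffffd0
[9] tail/ones = 0xffffffffffffffff
[10] tail/ones = 0xffffffffffffffff
[11] tail/ones = 0xffffffffffffffff
[12] tail/ones = 0xffffffffffffffff
[13] tail/ones = 0xffffffffffffffff
[14] tail/ones = 0xffffffffffffffff
[15] tail/ones = 0xffffffffffffffff

vd = [18446744073709551441, 164, 34, 18446744073709551501, 18446744073709551573, 179, 18446744073709551546, 53, 18446744073709551568, 18446744073709551615, 18446744073709551615, 18446744073709551615, 18446744073709551615, 18446744073709551615, 18446744073709551615, 18446744073709551615]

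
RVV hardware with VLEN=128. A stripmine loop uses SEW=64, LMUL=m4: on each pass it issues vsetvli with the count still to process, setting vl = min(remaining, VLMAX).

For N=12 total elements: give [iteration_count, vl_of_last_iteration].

[iterations, last_vl] = [2, 4]

VLMAX = VLEN×LMUL/SEW = 128×4/64 = 8
N=12: ⌈12/8⌉ = 2 iters; last vl = 12 − 1×8 = 4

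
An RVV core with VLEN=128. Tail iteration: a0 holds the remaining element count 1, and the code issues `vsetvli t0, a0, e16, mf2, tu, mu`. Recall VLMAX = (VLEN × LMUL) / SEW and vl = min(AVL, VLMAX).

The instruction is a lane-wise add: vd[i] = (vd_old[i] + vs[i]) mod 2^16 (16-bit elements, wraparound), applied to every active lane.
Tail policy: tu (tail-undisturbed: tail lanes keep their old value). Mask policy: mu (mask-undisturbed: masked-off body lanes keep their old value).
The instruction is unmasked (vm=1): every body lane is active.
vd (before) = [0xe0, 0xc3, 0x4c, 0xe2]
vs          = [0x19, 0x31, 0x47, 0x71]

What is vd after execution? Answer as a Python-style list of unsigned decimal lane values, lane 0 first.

vd = [249, 195, 76, 226]

lanes per group: 128·1/2/16 = 4
AVL=1 ≤ VLMAX=4, so vl = 1
lane  0: add(0xe0,0x19) ⇒ 0xf9
lane  1: tail/keep ⇒ 0xc3
lane  2: tail/keep ⇒ 0x4c
lane  3: tail/keep ⇒ 0xe2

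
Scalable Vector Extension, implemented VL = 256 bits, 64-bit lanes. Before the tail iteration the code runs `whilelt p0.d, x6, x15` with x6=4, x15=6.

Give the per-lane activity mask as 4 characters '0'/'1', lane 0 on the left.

predicate = 1100

256-bit reg / 64-bit elem → 4 lanes
active while 4+j < 6, i.e. j ∈ [0,2) capped at 4 ⇒ 2
bits (lane 0 leftmost): 1100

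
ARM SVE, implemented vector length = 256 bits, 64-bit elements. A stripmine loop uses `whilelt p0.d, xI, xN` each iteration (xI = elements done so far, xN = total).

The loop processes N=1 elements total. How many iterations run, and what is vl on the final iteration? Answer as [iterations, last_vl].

lane count: 256 div 64 = 4
1 elements at 4/iter → 1 passes, remainder 1 on the last

[iterations, last_vl] = [1, 1]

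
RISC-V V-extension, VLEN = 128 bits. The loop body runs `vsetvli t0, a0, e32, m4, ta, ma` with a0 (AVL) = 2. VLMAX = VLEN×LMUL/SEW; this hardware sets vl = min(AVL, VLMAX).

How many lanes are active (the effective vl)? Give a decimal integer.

vl = 2

lanes per group: 128·4/32 = 16
vl ← min(2, 16) = 2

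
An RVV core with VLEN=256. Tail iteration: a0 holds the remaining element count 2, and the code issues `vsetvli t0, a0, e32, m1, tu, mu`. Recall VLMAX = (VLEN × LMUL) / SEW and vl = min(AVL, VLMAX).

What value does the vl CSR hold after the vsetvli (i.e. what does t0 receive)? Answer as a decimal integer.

VLMAX = (256 × 1) / 32 = 8 lanes
vl ← min(2, 8) = 2

vl = 2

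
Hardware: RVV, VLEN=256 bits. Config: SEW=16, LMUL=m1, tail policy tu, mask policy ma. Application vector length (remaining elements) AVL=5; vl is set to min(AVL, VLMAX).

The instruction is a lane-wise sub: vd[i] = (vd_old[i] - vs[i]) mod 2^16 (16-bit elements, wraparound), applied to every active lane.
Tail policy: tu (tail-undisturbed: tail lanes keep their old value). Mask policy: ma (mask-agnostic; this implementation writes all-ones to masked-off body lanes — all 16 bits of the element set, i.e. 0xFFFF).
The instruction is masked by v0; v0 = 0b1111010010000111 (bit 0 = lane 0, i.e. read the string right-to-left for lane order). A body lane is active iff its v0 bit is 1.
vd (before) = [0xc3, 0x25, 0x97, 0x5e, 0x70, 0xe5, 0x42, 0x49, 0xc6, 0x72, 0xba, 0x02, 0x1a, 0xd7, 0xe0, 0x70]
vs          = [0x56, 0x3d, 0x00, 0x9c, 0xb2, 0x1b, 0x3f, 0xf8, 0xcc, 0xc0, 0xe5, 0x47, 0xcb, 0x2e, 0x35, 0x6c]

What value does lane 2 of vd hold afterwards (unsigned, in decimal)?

lanes per group: 256·1/16 = 16
AVL=5 ≤ VLMAX=16, so vl = 5
lane  0: sub(0xc3,0x56) ⇒ 0x6d
lane  1: sub(0x25,0x3d) ⇒ 0xffe8
lane  2: sub(0x97,0x00) ⇒ 0x97
lane  3: mask-off/ones ⇒ 0xffff
lane  4: mask-off/ones ⇒ 0xffff
lane  5: tail/keep ⇒ 0xe5
lane  6: tail/keep ⇒ 0x42
lane  7: tail/keep ⇒ 0x49
lane  8: tail/keep ⇒ 0xc6
lane  9: tail/keep ⇒ 0x72
lane 10: tail/keep ⇒ 0xba
lane 11: tail/keep ⇒ 0x02
lane 12: tail/keep ⇒ 0x1a
lane 13: tail/keep ⇒ 0xd7
lane 14: tail/keep ⇒ 0xe0
lane 15: tail/keep ⇒ 0x70

vd[2] = 151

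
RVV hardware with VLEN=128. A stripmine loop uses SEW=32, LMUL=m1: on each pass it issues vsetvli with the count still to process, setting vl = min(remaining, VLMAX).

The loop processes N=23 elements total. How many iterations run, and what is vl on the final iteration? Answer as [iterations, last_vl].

lanes per group: 128·1/32 = 4
N=23: ⌈23/4⌉ = 6 iters; last vl = 23 − 5×4 = 3

[iterations, last_vl] = [6, 3]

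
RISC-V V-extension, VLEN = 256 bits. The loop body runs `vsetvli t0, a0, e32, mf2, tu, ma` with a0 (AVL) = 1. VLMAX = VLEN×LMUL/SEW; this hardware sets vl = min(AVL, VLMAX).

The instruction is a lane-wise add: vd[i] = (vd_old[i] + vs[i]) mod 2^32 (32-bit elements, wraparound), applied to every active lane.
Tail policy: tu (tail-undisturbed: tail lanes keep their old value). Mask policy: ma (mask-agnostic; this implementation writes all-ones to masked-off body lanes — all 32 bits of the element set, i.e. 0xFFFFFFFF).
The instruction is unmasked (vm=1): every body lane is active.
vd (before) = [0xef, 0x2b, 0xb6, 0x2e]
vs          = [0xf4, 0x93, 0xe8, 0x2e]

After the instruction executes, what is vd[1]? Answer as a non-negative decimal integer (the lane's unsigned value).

vd[1] = 43

VLMAX = VLEN×LMUL/SEW = 256×1/2/32 = 4
vl = min(AVL, VLMAX) = min(1, 4) = 1
[0] add(0xef,0xf4) = 0x1e3
[1] tail/keep = 0x2b
[2] tail/keep = 0xb6
[3] tail/keep = 0x2e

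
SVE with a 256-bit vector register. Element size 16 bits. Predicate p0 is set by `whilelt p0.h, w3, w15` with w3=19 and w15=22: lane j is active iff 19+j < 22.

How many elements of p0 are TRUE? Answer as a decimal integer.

vl = 3

register lanes = 256/16 = 16
active while 19+j < 22, i.e. j ∈ [0,3) capped at 16 ⇒ 3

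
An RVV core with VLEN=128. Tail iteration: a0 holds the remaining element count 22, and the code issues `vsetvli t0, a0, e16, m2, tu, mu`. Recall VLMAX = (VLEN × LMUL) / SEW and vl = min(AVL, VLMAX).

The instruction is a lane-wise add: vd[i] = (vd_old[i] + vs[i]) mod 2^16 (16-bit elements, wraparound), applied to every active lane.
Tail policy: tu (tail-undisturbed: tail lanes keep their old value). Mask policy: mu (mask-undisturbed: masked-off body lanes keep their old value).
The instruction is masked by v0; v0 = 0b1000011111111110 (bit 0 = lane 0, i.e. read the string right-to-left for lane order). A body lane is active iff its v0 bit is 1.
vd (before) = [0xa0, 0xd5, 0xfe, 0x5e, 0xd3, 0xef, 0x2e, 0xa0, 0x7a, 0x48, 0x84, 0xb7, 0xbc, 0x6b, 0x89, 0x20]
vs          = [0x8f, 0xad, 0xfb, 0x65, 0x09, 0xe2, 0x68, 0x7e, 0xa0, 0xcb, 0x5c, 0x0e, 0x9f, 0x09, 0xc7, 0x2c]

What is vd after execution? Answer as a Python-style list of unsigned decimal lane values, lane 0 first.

vd = [160, 386, 505, 195, 220, 465, 150, 286, 282, 275, 224, 183, 188, 107, 137, 76]

VLMAX = VLEN×LMUL/SEW = 128×2/16 = 16
vl ← min(22, 16) = 16
vd[0] mask-off/keep -> 0xa0
vd[1] add(0xd5,0xad) -> 0x182
vd[2] add(0xfe,0xfb) -> 0x1f9
vd[3] add(0x5e,0x65) -> 0xc3
vd[4] add(0xd3,0x09) -> 0xdc
vd[5] add(0xef,0xe2) -> 0x1d1
vd[6] add(0x2e,0x68) -> 0x96
vd[7] add(0xa0,0x7e) -> 0x11e
vd[8] add(0x7a,0xa0) -> 0x11a
vd[9] add(0x48,0xcb) -> 0x113
vd[10] add(0x84,0x5c) -> 0xe0
vd[11] mask-off/keep -> 0xb7
vd[12] mask-off/keep -> 0xbc
vd[13] mask-off/keep -> 0x6b
vd[14] mask-off/keep -> 0x89
vd[15] add(0x20,0x2c) -> 0x4c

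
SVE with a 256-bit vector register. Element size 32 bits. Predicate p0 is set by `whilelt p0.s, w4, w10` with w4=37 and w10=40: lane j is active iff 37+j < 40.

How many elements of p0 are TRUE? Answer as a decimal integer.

register lanes = 256/32 = 8
p0[j] = (37+j < 40); true for j=0..2 → 3 lanes set

vl = 3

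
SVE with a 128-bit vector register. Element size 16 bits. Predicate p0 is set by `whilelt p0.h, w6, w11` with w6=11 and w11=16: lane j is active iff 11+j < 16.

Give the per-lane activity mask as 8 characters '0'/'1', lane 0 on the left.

128-bit reg / 16-bit elem → 8 lanes
whilelt: lane j active iff 11+j < 16 → j < 5 → 5 active
bits (lane 0 leftmost): 11111000

predicate = 11111000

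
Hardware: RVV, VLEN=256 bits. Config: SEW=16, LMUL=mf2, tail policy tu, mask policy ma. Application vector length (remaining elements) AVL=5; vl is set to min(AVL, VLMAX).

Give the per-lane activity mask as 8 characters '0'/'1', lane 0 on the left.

VLMAX = (256 × 1/2) / 16 = 8 lanes
vl ← min(5, 8) = 5
bits (lane 0 leftmost): 11111000

predicate = 11111000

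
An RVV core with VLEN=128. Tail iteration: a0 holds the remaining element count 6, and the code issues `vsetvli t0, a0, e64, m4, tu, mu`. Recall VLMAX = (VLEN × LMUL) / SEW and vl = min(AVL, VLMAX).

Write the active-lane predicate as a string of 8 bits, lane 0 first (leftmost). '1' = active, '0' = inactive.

predicate = 11111100

VLMAX = VLEN×LMUL/SEW = 128×4/64 = 8
vl ← min(6, 8) = 6
bits (lane 0 leftmost): 11111100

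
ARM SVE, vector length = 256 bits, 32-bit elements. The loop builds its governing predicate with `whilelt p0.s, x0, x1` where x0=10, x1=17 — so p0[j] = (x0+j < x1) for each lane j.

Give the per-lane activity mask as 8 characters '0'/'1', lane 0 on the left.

256-bit reg / 32-bit elem → 8 lanes
whilelt: lane j active iff 10+j < 17 → j < 7 → 7 active
bits (lane 0 leftmost): 11111110

predicate = 11111110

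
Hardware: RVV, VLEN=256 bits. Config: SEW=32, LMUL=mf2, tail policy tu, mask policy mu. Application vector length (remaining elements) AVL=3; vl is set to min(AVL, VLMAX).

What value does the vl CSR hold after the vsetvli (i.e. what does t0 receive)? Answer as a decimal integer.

lanes per group: 256·1/2/32 = 4
vl ← min(3, 4) = 3

vl = 3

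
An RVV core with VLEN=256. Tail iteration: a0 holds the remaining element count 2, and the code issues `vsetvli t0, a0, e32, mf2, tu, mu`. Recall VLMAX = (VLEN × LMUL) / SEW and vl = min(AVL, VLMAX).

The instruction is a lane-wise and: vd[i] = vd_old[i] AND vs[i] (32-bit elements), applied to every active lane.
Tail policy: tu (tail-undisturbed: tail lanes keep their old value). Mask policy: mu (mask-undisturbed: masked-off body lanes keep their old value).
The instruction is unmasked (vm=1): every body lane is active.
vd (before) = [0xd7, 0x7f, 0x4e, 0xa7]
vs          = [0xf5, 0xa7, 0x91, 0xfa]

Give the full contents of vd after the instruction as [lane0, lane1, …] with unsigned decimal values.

vd = [213, 39, 78, 167]

lanes per group: 256·1/2/32 = 4
AVL=2 ≤ VLMAX=4, so vl = 2
[0] and(0xd7,0xf5) = 0xd5
[1] and(0x7f,0xa7) = 0x27
[2] tail/keep = 0x4e
[3] tail/keep = 0xa7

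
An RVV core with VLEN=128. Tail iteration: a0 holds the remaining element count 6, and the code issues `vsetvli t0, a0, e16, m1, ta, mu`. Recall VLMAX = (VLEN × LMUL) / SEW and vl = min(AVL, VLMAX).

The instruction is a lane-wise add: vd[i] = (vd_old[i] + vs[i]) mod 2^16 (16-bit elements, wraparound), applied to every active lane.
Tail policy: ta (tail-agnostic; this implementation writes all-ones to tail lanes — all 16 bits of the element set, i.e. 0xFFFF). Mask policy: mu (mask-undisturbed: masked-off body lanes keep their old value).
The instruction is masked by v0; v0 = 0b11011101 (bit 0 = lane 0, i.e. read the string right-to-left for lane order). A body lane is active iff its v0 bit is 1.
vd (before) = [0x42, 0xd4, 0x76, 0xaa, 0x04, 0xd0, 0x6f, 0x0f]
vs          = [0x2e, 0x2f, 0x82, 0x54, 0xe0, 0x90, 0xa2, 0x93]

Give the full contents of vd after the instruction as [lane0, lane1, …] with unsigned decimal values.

vd = [112, 212, 248, 254, 228, 208, 65535, 65535]

lanes per group: 128·1/16 = 8
AVL=6 ≤ VLMAX=8, so vl = 6
[0] add(0x42,0x2e) = 0x70
[1] mask-off/keep = 0xd4
[2] add(0x76,0x82) = 0xf8
[3] add(0xaa,0x54) = 0xfe
[4] add(0x04,0xe0) = 0xe4
[5] mask-off/keep = 0xd0
[6] tail/ones = 0xffff
[7] tail/ones = 0xffff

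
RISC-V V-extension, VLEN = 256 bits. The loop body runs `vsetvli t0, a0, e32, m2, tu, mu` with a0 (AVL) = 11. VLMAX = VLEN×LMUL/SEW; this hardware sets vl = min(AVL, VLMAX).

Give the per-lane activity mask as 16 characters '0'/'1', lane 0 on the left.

predicate = 1111111111100000

VLMAX = (256 × 2) / 32 = 16 lanes
vl ← min(11, 16) = 11
bits (lane 0 leftmost): 1111111111100000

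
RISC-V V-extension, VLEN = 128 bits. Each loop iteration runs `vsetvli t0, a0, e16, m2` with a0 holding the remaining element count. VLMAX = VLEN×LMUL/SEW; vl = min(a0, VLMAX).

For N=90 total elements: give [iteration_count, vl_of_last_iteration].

VLMAX = VLEN×LMUL/SEW = 128×2/16 = 16
iterations = ceil(90/16) = 6; final-pass vl = 10

[iterations, last_vl] = [6, 10]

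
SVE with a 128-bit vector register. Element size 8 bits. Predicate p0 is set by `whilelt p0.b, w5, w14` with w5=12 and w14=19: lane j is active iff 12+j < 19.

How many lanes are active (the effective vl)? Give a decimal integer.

128-bit reg / 8-bit elem → 16 lanes
active while 12+j < 19, i.e. j ∈ [0,7) capped at 16 ⇒ 7

vl = 7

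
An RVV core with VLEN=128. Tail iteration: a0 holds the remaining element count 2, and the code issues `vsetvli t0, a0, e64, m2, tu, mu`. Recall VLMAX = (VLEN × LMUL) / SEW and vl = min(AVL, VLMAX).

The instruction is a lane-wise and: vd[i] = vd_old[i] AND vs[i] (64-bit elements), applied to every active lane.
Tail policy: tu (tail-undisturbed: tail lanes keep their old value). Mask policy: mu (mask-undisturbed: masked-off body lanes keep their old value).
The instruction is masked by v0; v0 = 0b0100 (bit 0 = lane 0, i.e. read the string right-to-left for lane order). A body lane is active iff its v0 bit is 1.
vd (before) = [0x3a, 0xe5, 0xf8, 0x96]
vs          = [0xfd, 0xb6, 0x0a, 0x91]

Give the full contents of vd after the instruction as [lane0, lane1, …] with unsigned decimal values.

vd = [58, 229, 248, 150]

VLMAX = VLEN×LMUL/SEW = 128×2/64 = 4
vl ← min(2, 4) = 2
vd[0] mask-off/keep -> 0x3a
vd[1] mask-off/keep -> 0xe5
vd[2] tail/keep -> 0xf8
vd[3] tail/keep -> 0x96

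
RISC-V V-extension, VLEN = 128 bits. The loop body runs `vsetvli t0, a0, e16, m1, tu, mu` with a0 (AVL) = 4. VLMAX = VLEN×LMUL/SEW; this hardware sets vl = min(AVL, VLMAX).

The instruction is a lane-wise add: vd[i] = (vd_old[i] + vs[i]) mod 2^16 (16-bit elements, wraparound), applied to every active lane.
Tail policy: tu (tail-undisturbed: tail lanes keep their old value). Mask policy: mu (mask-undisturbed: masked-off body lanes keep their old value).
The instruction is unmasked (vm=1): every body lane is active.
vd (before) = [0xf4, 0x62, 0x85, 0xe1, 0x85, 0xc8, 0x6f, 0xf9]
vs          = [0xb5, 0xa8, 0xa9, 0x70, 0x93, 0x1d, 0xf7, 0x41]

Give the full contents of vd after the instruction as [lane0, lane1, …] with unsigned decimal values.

vd = [425, 266, 302, 337, 133, 200, 111, 249]

lanes per group: 128·1/16 = 8
AVL=4 ≤ VLMAX=8, so vl = 4
  i=0: add(0xf4,0xb5) → 425
  i=1: add(0x62,0xa8) → 266
  i=2: add(0x85,0xa9) → 302
  i=3: add(0xe1,0x70) → 337
  i=4: tail/keep → 133
  i=5: tail/keep → 200
  i=6: tail/keep → 111
  i=7: tail/keep → 249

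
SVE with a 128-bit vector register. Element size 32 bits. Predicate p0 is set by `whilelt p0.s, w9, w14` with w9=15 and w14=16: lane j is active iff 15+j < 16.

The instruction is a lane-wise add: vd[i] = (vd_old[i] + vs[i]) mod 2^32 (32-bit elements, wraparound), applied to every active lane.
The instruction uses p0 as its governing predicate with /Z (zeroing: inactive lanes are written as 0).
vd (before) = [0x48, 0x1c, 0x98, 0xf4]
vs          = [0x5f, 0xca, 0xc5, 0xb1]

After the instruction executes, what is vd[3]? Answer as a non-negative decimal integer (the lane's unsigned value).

128-bit reg / 32-bit elem → 4 lanes
p0[j] = (15+j < 16); true for j=0..0 → 1 lanes set
vd[0] add(0x48,0x5f) -> 0xa7
vd[1] tail/zero -> 0x00
vd[2] tail/zero -> 0x00
vd[3] tail/zero -> 0x00

vd[3] = 0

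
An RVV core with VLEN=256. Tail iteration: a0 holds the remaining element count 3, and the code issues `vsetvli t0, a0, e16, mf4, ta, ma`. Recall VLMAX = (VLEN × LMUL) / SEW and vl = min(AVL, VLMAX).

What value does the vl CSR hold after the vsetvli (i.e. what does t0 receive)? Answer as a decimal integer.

lanes per group: 256·1/4/16 = 4
vl ← min(3, 4) = 3

vl = 3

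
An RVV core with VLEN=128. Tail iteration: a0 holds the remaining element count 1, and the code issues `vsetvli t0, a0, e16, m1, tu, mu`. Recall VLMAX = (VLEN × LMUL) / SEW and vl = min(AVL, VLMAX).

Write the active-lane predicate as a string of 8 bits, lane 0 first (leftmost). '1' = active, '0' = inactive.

VLMAX = VLEN×LMUL/SEW = 128×1/16 = 8
vl = min(AVL, VLMAX) = min(1, 8) = 1
bits (lane 0 leftmost): 10000000

predicate = 10000000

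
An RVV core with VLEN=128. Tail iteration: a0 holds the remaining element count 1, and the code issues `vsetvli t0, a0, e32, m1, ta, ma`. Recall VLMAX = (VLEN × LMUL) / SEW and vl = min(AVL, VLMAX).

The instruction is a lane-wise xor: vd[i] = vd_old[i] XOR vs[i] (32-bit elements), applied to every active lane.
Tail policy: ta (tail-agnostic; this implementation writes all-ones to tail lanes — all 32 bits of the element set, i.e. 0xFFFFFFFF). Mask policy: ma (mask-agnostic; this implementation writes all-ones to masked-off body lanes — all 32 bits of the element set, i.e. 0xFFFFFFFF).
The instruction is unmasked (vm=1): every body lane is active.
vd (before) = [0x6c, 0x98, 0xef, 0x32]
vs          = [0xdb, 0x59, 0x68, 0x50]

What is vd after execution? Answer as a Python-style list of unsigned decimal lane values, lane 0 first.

vd = [183, 4294967295, 4294967295, 4294967295]

VLMAX = (128 × 1) / 32 = 4 lanes
vl = min(AVL, VLMAX) = min(1, 4) = 1
  i=0: xor(0x6c,0xdb) → 183
  i=1: tail/ones → 4294967295
  i=2: tail/ones → 4294967295
  i=3: tail/ones → 4294967295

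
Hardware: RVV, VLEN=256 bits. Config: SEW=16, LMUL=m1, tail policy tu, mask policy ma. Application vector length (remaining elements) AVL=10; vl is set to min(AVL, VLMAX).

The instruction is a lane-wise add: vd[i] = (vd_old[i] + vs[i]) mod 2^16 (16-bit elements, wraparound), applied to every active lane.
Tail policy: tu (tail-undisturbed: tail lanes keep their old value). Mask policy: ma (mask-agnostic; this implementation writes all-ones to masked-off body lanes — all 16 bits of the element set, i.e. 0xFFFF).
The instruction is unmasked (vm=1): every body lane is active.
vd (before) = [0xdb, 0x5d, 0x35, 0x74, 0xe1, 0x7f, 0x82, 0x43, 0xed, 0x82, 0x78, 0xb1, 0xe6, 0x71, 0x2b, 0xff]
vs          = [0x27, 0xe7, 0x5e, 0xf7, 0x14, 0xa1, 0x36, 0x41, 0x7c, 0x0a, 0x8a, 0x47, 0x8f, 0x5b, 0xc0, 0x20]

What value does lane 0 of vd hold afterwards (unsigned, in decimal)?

vd[0] = 258

lanes per group: 256·1/16 = 16
AVL=10 ≤ VLMAX=16, so vl = 10
[0] add(0xdb,0x27) = 0x102
[1] add(0x5d,0xe7) = 0x144
[2] add(0x35,0x5e) = 0x93
[3] add(0x74,0xf7) = 0x16b
[4] add(0xe1,0x14) = 0xf5
[5] add(0x7f,0xa1) = 0x120
[6] add(0x82,0x36) = 0xb8
[7] add(0x43,0x41) = 0x84
[8] add(0xed,0x7c) = 0x169
[9] add(0x82,0x0a) = 0x8c
[10] tail/keep = 0x78
[11] tail/keep = 0xb1
[12] tail/keep = 0xe6
[13] tail/keep = 0x71
[14] tail/keep = 0x2b
[15] tail/keep = 0xff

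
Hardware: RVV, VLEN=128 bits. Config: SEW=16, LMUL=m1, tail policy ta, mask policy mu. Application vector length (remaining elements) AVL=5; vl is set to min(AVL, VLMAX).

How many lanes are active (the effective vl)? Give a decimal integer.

vl = 5

VLMAX = (128 × 1) / 16 = 8 lanes
vl = min(AVL, VLMAX) = min(5, 8) = 5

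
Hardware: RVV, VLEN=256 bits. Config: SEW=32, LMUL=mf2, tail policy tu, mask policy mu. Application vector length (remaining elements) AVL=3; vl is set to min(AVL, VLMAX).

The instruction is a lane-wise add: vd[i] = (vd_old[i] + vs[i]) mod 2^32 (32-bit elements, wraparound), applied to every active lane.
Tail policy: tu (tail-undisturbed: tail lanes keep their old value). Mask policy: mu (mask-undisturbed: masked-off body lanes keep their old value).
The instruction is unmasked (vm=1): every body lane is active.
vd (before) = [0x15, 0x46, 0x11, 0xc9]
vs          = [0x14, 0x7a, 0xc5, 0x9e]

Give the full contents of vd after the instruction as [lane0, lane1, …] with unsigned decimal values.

lanes per group: 256·1/2/32 = 4
vl ← min(3, 4) = 3
[0] add(0x15,0x14) = 0x29
[1] add(0x46,0x7a) = 0xc0
[2] add(0x11,0xc5) = 0xd6
[3] tail/keep = 0xc9

vd = [41, 192, 214, 201]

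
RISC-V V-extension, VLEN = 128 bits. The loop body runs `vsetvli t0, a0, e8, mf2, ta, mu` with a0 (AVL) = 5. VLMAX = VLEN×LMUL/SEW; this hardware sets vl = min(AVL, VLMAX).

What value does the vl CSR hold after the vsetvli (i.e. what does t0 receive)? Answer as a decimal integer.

VLMAX = (128 × 1/2) / 8 = 8 lanes
vl ← min(5, 8) = 5

vl = 5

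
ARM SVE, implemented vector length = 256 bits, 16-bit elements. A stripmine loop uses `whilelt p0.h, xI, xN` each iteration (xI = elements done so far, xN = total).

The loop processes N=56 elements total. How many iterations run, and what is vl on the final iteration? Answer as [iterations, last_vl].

256-bit reg / 16-bit elem → 16 lanes
iterations = ceil(56/16) = 4; final-pass vl = 8

[iterations, last_vl] = [4, 8]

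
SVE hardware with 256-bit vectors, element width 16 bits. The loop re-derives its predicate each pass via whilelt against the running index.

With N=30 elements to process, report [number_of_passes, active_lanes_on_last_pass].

lane count: 256 div 16 = 16
iterations = ceil(30/16) = 2; final-pass vl = 14

[iterations, last_vl] = [2, 14]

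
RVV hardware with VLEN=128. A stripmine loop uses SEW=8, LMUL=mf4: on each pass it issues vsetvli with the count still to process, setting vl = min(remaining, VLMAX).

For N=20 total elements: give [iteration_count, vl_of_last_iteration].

VLMAX = VLEN×LMUL/SEW = 128×1/4/8 = 4
N=20: ⌈20/4⌉ = 5 iters; last vl = 20 − 4×4 = 4

[iterations, last_vl] = [5, 4]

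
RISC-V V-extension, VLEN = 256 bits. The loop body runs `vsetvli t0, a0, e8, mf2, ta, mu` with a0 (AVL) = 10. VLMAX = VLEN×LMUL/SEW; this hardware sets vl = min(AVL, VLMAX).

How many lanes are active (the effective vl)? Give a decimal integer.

VLMAX = VLEN×LMUL/SEW = 256×1/2/8 = 16
AVL=10 ≤ VLMAX=16, so vl = 10

vl = 10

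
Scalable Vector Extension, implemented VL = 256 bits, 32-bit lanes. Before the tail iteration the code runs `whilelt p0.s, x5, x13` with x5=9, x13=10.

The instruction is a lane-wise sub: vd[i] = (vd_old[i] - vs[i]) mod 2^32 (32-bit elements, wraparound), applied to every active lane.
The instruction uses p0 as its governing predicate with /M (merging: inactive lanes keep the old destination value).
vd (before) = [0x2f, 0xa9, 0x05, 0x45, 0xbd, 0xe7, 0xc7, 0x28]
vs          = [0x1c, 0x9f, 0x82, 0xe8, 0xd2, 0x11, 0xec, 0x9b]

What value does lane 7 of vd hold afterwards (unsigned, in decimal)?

lane count: 256 div 32 = 8
p0[j] = (9+j < 10); true for j=0..0 → 1 lanes set
  i=0: sub(0x2f,0x1c) → 19
  i=1: tail/keep → 169
  i=2: tail/keep → 5
  i=3: tail/keep → 69
  i=4: tail/keep → 189
  i=5: tail/keep → 231
  i=6: tail/keep → 199
  i=7: tail/keep → 40

vd[7] = 40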